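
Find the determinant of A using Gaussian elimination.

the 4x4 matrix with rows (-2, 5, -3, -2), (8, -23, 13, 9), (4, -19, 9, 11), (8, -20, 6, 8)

det(A) = 144

Forward elimination:
R2 <- R2 - (-4)*R1:  [  0  -3   1   1 ]
R3 <- R3 - (-2)*R1:  [  0  -9   3   7 ]
R4 <- R4 - (-4)*R1:  [  0   0  -6   0 ]
R3 <- R3 - (3)*R2:  [ 0  0  0  4 ]
R3 <-> R4   (pivot in column 3 was zero)
[ -2   5  -3  -2 ]
[  0  -3   1   1 ]
[  0   0  -6   0 ]
[  0   0   0   4 ]
Upper-triangular form:
[ -2   5  -3  -2 ]
[  0  -3   1   1 ]
[  0   0  -6   0 ]
[  0   0   0   4 ]
det(A) = (-1)^1 * (-2) * (-3) * (-6) * (4) = 144  (1 row swap -> sign -1)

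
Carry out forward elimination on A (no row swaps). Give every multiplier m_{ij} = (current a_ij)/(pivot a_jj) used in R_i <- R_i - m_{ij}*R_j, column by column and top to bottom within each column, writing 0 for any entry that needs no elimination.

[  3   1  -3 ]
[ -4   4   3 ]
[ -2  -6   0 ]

multipliers: -4/3, -2/3, -1

Forward elimination:
R2 <- R2 - (-4/3)*R1:  [    0  16/3    -1 ]
R3 <- R3 - (-2/3)*R1:  [     0  -16/3     -2 ]
R3 <- R3 - (-1)*R2:  [  0   0  -3 ]
Multipliers (in order of application): m_{21} = -4/3, m_{31} = -2/3, m_{32} = -1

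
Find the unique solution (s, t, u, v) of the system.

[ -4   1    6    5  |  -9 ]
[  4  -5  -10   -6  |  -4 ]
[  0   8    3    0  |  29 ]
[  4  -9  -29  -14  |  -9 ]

(3, 4, -1, 1)

Forward elimination on [A|b]:
R2 <- R2 - (-1)*R1:  [   0   -4   -4   -1  -13 ]
R4 <- R4 - (-1)*R1:  [   0   -8  -23   -9  -18 ]
R3 <- R3 - (-2)*R2:  [  0   0  -5  -2   3 ]
R4 <- R4 - (2)*R2:  [   0    0  -15   -7    8 ]
R4 <- R4 - (3)*R3:  [  0   0   0  -1  -1 ]
Row echelon form:
[ -4   1   6   5  |   -9 ]
[  0  -4  -4  -1  |  -13 ]
[  0   0  -5  -2  |    3 ]
[  0   0   0  -1  |   -1 ]
Back-substitution:
v = (-1) / -1 = 1
u = (3 - (-2)*(1)) / -5 = -1
t = (-13 - (-4)*(-1) - (-1)*(1)) / -4 = 4
s = (-9 - (1)*(4) - (6)*(-1) - (5)*(1)) / -4 = 3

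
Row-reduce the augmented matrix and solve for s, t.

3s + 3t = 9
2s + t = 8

Forward elimination on [A|b]:
R2 <- R2 - (2/3)*R1:  [  0  -1   2 ]
Row echelon form:
[ 3   3  |  9 ]
[ 0  -1  |  2 ]
Back-substitution:
t = (2) / -1 = -2
s = (9 - (3)*(-2)) / 3 = 5

(5, -2)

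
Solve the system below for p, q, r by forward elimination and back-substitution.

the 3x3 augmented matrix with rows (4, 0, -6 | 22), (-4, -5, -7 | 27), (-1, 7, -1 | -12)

Forward elimination on [A|b]:
R2 <- R2 - (-1)*R1:  [   0   -5  -13   49 ]
R3 <- R3 - (-1/4)*R1:  [     0      7   -5/2  -13/2 ]
R3 <- R3 - (-7/5)*R2:  [       0        0  -207/10   621/10 ]
Row echelon form:
[ 4   0       -6  |      22 ]
[ 0  -5      -13  |      49 ]
[ 0   0  -207/10  |  621/10 ]
Back-substitution:
r = (621/10) / (-207/10) = -3
q = (49 - (-13)*(-3)) / -5 = -2
p = (22 - (-6)*(-3)) / 4 = 1

(1, -2, -3)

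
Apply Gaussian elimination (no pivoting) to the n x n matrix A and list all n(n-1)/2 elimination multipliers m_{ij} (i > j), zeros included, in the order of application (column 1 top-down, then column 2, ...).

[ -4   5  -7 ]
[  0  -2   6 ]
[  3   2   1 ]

Forward elimination:
R2: entry in column 1 is already 0 -> m_{21} = 0 (no row operation needed)
R3 <- R3 - (-3/4)*R1:  [     0   23/4  -17/4 ]
R3 <- R3 - (-23/8)*R2:  [  0   0  13 ]
Multipliers (in order of application): m_{21} = 0, m_{31} = -3/4, m_{32} = -23/8

multipliers: 0, -3/4, -23/8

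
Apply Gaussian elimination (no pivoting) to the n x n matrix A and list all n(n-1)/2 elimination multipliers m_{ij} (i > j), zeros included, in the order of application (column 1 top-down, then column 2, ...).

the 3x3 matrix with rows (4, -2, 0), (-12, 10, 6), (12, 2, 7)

Forward elimination:
R2 <- R2 - (-3)*R1:  [ 0  4  6 ]
R3 <- R3 - (3)*R1:  [ 0  8  7 ]
R3 <- R3 - (2)*R2:  [  0   0  -5 ]
Multipliers (in order of application): m_{21} = -3, m_{31} = 3, m_{32} = 2

multipliers: -3, 3, 2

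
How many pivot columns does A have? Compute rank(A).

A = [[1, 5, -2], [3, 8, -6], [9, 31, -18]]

rank(A) = 2

Row reduction:
R2 <- R2 - (3)*R1:  [  0  -7   0 ]
R3 <- R3 - (9)*R1:  [   0  -14    0 ]
R3 <- R3 - (2)*R2:  [ 0  0  0 ]
Row echelon form:
[ 1   5  -2 ]
[ 0  -7   0 ]
[ 0   0   0 ]
Nonzero rows / pivot columns: 2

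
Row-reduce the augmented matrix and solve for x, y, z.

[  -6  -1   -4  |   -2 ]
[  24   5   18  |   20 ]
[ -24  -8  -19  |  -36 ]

Forward elimination on [A|b]:
R2 <- R2 - (-4)*R1:  [  0   1   2  12 ]
R3 <- R3 - (4)*R1:  [   0   -4   -3  -28 ]
R3 <- R3 - (-4)*R2:  [  0   0   5  20 ]
Row echelon form:
[ -6  -1  -4  |  -2 ]
[  0   1   2  |  12 ]
[  0   0   5  |  20 ]
Back-substitution:
z = (20) / 5 = 4
y = (12 - (2)*(4)) / 1 = 4
x = (-2 - (-1)*(4) - (-4)*(4)) / -6 = -3

(-3, 4, 4)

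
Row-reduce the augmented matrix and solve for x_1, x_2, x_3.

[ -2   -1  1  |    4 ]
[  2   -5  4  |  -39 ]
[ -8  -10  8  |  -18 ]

(-5, 5, -1)

Forward elimination on [A|b]:
R2 <- R2 - (-1)*R1:  [   0   -6    5  -35 ]
R3 <- R3 - (4)*R1:  [   0   -6    4  -34 ]
R3 <- R3 - (1)*R2:  [  0   0  -1   1 ]
Row echelon form:
[ -2  -1   1  |    4 ]
[  0  -6   5  |  -35 ]
[  0   0  -1  |    1 ]
Back-substitution:
x_3 = (1) / -1 = -1
x_2 = (-35 - (5)*(-1)) / -6 = 5
x_1 = (4 - (-1)*(5) - (1)*(-1)) / -2 = -5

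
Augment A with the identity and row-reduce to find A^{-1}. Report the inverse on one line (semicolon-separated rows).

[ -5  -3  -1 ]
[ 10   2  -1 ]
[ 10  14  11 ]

Gauss-Jordan on [A | I]:
R1 <- (1/-5)*R1:  [    1   3/5   1/5  |  -1/5     0     0 ]
R2 <- R2 - (10)*R1:  [  0  -4  -3  |   2   1   0 ]
R3 <- R3 - (10)*R1:  [ 0  8  9  |  2  0  1 ]
R2 <- (1/-4)*R2:  [    0     1   3/4  |  -1/2  -1/4     0 ]
R1 <- R1 - (3/5)*R2:  [    1     0  -1/4  |  1/10  3/20     0 ]
R3 <- R3 - (8)*R2:  [ 0  0  3  |  6  2  1 ]
R3 <- (1/3)*R3:  [   0    0    1  |    2  2/3  1/3 ]
R1 <- R1 - (-1/4)*R3:  [     1      0      0  |    3/5  19/60   1/12 ]
R2 <- R2 - (3/4)*R3:  [    0     1     0  |    -2  -3/4  -1/4 ]
Right block of [I | A^{-1}] is the inverse:
[ 3/5  19/60  1/12 ]
[  -2   -3/4  -1/4 ]
[   2    2/3   1/3 ]

inverse = [3/5 19/60 1/12; -2 -3/4 -1/4; 2 2/3 1/3]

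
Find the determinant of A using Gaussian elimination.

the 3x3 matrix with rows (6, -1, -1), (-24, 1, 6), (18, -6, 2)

Forward elimination:
R2 <- R2 - (-4)*R1:  [  0  -3   2 ]
R3 <- R3 - (3)*R1:  [  0  -3   5 ]
R3 <- R3 - (1)*R2:  [ 0  0  3 ]
Upper-triangular form:
[ 6  -1  -1 ]
[ 0  -3   2 ]
[ 0   0   3 ]
det(A) = (-1)^0 * (6) * (-3) * (3) = -54  (0 row swaps -> sign +1)

det(A) = -54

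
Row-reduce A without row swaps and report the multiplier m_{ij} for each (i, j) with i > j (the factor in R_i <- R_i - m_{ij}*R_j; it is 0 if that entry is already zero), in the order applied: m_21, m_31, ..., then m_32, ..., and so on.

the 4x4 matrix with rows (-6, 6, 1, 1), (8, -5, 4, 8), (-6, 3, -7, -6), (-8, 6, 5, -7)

multipliers: -4/3, 1, 4/3, -1, -2/3, -65/24

Forward elimination:
R2 <- R2 - (-4/3)*R1:  [    0     3  16/3  28/3 ]
R3 <- R3 - (1)*R1:  [  0  -3  -8  -7 ]
R4 <- R4 - (4/3)*R1:  [     0     -2   11/3  -25/3 ]
R3 <- R3 - (-1)*R2:  [    0     0  -8/3   7/3 ]
R4 <- R4 - (-2/3)*R2:  [     0      0   65/9  -19/9 ]
R4 <- R4 - (-65/24)*R3:  [      0       0       0  101/24 ]
Multipliers (in order of application): m_{21} = -4/3, m_{31} = 1, m_{41} = 4/3, m_{32} = -1, m_{42} = -2/3, m_{43} = -65/24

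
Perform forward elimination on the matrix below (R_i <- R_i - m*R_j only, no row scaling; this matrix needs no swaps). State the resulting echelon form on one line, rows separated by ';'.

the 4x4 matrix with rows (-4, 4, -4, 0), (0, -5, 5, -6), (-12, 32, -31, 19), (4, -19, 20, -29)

REF = [-4 4 -4 0; 0 -5 5 -6; 0 0 1 -5; 0 0 0 -6]

Forward elimination:
R3 <- R3 - (3)*R1:  [   0   20  -19   19 ]
R4 <- R4 - (-1)*R1:  [   0  -15   16  -29 ]
R3 <- R3 - (-4)*R2:  [  0   0   1  -5 ]
R4 <- R4 - (3)*R2:  [   0    0    1  -11 ]
R4 <- R4 - (1)*R3:  [  0   0   0  -6 ]
Row echelon form:
[ -4   4  -4   0 ]
[  0  -5   5  -6 ]
[  0   0   1  -5 ]
[  0   0   0  -6 ]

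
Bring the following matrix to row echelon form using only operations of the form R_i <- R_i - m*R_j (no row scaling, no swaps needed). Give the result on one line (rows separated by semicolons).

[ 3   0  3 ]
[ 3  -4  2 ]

Forward elimination:
R2 <- R2 - (1)*R1:  [  0  -4  -1 ]
Row echelon form:
[ 3   0   3 ]
[ 0  -4  -1 ]

REF = [3 0 3; 0 -4 -1]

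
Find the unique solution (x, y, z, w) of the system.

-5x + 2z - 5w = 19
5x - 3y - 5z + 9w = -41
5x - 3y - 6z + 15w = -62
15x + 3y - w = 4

(-1, 5, -3, -4)

Forward elimination on [A|b]:
R2 <- R2 - (-1)*R1:  [   0   -3   -3    4  -22 ]
R3 <- R3 - (-1)*R1:  [   0   -3   -4   10  -43 ]
R4 <- R4 - (-3)*R1:  [   0    3    6  -16   61 ]
R3 <- R3 - (1)*R2:  [   0    0   -1    6  -21 ]
R4 <- R4 - (-1)*R2:  [   0    0    3  -12   39 ]
R4 <- R4 - (-3)*R3:  [   0    0    0    6  -24 ]
Row echelon form:
[ -5   0   2  -5  |   19 ]
[  0  -3  -3   4  |  -22 ]
[  0   0  -1   6  |  -21 ]
[  0   0   0   6  |  -24 ]
Back-substitution:
w = (-24) / 6 = -4
z = (-21 - (6)*(-4)) / -1 = -3
y = (-22 - (-3)*(-3) - (4)*(-4)) / -3 = 5
x = (19 - (2)*(-3) - (-5)*(-4)) / -5 = -1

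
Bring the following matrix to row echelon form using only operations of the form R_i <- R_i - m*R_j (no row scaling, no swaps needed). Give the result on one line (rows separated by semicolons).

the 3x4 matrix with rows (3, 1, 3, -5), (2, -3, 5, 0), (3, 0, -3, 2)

Forward elimination:
R2 <- R2 - (2/3)*R1:  [     0  -11/3      3   10/3 ]
R3 <- R3 - (1)*R1:  [  0  -1  -6   7 ]
R3 <- R3 - (3/11)*R2:  [      0       0  -75/11   67/11 ]
Row echelon form:
[ 3      1       3     -5 ]
[ 0  -11/3       3   10/3 ]
[ 0      0  -75/11  67/11 ]

REF = [3 1 3 -5; 0 -11/3 3 10/3; 0 0 -75/11 67/11]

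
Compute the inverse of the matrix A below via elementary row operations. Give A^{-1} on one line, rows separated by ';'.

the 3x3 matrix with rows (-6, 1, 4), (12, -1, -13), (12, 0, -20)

inverse = [5/3 5/3 -3/4; 7 6 -5/2; 1 1 -1/2]

Gauss-Jordan on [A | I]:
R1 <- (1/-6)*R1:  [    1  -1/6  -2/3  |  -1/6     0     0 ]
R2 <- R2 - (12)*R1:  [  0   1  -5  |   2   1   0 ]
R3 <- R3 - (12)*R1:  [   0    2  -12  |    2    0    1 ]
R1 <- R1 - (-1/6)*R2:  [    1     0  -3/2  |   1/6   1/6     0 ]
R3 <- R3 - (2)*R2:  [  0   0  -2  |  -2  -2   1 ]
R3 <- (1/-2)*R3:  [    0     0     1  |     1     1  -1/2 ]
R1 <- R1 - (-3/2)*R3:  [    1     0     0  |   5/3   5/3  -3/4 ]
R2 <- R2 - (-5)*R3:  [    0     1     0  |     7     6  -5/2 ]
Right block of [I | A^{-1}] is the inverse:
[ 5/3  5/3  -3/4 ]
[   7    6  -5/2 ]
[   1    1  -1/2 ]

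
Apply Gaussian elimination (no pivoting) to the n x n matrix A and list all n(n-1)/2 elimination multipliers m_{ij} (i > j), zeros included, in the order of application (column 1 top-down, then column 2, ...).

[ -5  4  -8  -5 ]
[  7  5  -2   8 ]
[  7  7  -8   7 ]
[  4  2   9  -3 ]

Forward elimination:
R2 <- R2 - (-7/5)*R1:  [     0   53/5  -66/5      1 ]
R3 <- R3 - (-7/5)*R1:  [     0   63/5  -96/5      0 ]
R4 <- R4 - (-4/5)*R1:  [    0  26/5  13/5    -7 ]
R3 <- R3 - (63/53)*R2:  [       0        0  -186/53   -63/53 ]
R4 <- R4 - (26/53)*R2:  [       0        0   481/53  -397/53 ]
R4 <- R4 - (-481/186)*R3:  [       0        0        0  -655/62 ]
Multipliers (in order of application): m_{21} = -7/5, m_{31} = -7/5, m_{41} = -4/5, m_{32} = 63/53, m_{42} = 26/53, m_{43} = -481/186

multipliers: -7/5, -7/5, -4/5, 63/53, 26/53, -481/186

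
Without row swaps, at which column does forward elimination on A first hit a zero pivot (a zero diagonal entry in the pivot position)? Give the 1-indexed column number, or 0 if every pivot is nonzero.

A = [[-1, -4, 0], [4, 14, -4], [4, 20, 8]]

Naive forward elimination:
R2 <- R2 - (-4)*R1:  [  0  -2  -4 ]
R3 <- R3 - (-4)*R1:  [ 0  4  8 ]
R3 <- R3 - (-2)*R2:  [ 0  0  0 ]
Matrix at this point:
[ -1  -4   0 ]
[  0  -2  -4 ]
[  0   0   0 ]
Pivot entry (3,3) in the last row is zero and there are no rows below to swap with -> zero pivot in column 3 (A is singular).

first zero-pivot column = 3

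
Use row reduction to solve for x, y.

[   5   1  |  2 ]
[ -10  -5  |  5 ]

(1, -3)

Forward elimination on [A|b]:
R2 <- R2 - (-2)*R1:  [  0  -3   9 ]
Row echelon form:
[ 5   1  |  2 ]
[ 0  -3  |  9 ]
Back-substitution:
y = (9) / -3 = -3
x = (2 - (1)*(-3)) / 5 = 1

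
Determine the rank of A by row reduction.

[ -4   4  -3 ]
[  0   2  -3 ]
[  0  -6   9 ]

rank(A) = 2

Row reduction:
R3 <- R3 - (-3)*R2:  [ 0  0  0 ]
Row echelon form:
[ -4  4  -3 ]
[  0  2  -3 ]
[  0  0   0 ]
Nonzero rows / pivot columns: 2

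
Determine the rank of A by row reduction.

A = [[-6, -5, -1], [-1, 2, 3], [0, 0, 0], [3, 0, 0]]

rank(A) = 3

Row reduction:
R2 <- R2 - (1/6)*R1:  [    0  17/6  19/6 ]
R4 <- R4 - (-1/2)*R1:  [    0  -5/2  -1/2 ]
R4 <- R4 - (-15/17)*R2:  [     0      0  39/17 ]
R3 <-> R4   (pivot in column 3 was zero)
[ -6    -5     -1 ]
[  0  17/6   19/6 ]
[  0     0  39/17 ]
[  0     0      0 ]
Row echelon form:
[ -6    -5     -1 ]
[  0  17/6   19/6 ]
[  0     0  39/17 ]
[  0     0      0 ]
Nonzero rows / pivot columns: 3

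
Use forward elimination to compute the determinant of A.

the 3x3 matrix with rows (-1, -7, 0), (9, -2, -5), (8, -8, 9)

det(A) = 905

Forward elimination:
R2 <- R2 - (-9)*R1:  [   0  -65   -5 ]
R3 <- R3 - (-8)*R1:  [   0  -64    9 ]
R3 <- R3 - (64/65)*R2:  [      0       0  181/13 ]
Upper-triangular form:
[ -1   -7       0 ]
[  0  -65      -5 ]
[  0    0  181/13 ]
det(A) = (-1)^0 * (-1) * (-65) * (181/13) = 905  (0 row swaps -> sign +1)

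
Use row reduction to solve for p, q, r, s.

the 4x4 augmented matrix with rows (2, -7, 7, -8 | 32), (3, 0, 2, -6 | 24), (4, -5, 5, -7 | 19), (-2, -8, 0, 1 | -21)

Forward elimination on [A|b]:
R2 <- R2 - (3/2)*R1:  [     0   21/2  -17/2      6    -24 ]
R3 <- R3 - (2)*R1:  [   0    9   -9    9  -45 ]
R4 <- R4 - (-1)*R1:  [   0  -15    7   -7   11 ]
R3 <- R3 - (6/7)*R2:  [      0       0   -12/7    27/7  -171/7 ]
R4 <- R4 - (-10/7)*R2:  [      0       0   -36/7    11/7  -163/7 ]
R4 <- R4 - (3)*R3:  [   0    0    0  -10   50 ]
Row echelon form:
[ 2    -7      7    -8  |      32 ]
[ 0  21/2  -17/2     6  |     -24 ]
[ 0     0  -12/7  27/7  |  -171/7 ]
[ 0     0      0   -10  |      50 ]
Back-substitution:
s = (50) / -10 = -5
r = (-171/7 - (27/7)*(-5)) / (-12/7) = 3
q = (-24 - (-17/2)*(3) - (6)*(-5)) / (21/2) = 3
p = (32 - (-7)*(3) - (7)*(3) - (-8)*(-5)) / 2 = -4

(-4, 3, 3, -5)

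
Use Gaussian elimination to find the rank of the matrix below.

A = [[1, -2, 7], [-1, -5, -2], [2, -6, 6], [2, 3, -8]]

Row reduction:
R2 <- R2 - (-1)*R1:  [  0  -7   5 ]
R3 <- R3 - (2)*R1:  [  0  -2  -8 ]
R4 <- R4 - (2)*R1:  [   0    7  -22 ]
R3 <- R3 - (2/7)*R2:  [     0      0  -66/7 ]
R4 <- R4 - (-1)*R2:  [   0    0  -17 ]
R4 <- R4 - (119/66)*R3:  [ 0  0  0 ]
Row echelon form:
[ 1  -2      7 ]
[ 0  -7      5 ]
[ 0   0  -66/7 ]
[ 0   0      0 ]
Nonzero rows / pivot columns: 3

rank(A) = 3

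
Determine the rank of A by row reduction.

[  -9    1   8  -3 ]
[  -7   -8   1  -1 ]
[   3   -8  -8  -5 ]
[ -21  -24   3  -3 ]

Row reduction:
R2 <- R2 - (7/9)*R1:  [     0  -79/9  -47/9    4/3 ]
R3 <- R3 - (-1/3)*R1:  [     0  -23/3  -16/3     -6 ]
R4 <- R4 - (7/3)*R1:  [     0  -79/3  -47/3      4 ]
R3 <- R3 - (69/79)*R2:  [       0        0   -61/79  -566/79 ]
R4 <- R4 - (3)*R2:  [ 0  0  0  0 ]
Row echelon form:
[ -9      1       8       -3 ]
[  0  -79/9   -47/9      4/3 ]
[  0      0  -61/79  -566/79 ]
[  0      0       0        0 ]
Nonzero rows / pivot columns: 3

rank(A) = 3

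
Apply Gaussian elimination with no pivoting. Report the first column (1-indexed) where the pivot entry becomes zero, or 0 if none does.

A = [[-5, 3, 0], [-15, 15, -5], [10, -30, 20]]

first zero-pivot column = 3

Naive forward elimination:
R2 <- R2 - (3)*R1:  [  0   6  -5 ]
R3 <- R3 - (-2)*R1:  [   0  -24   20 ]
R3 <- R3 - (-4)*R2:  [ 0  0  0 ]
Matrix at this point:
[ -5  3   0 ]
[  0  6  -5 ]
[  0  0   0 ]
Pivot entry (3,3) in the last row is zero and there are no rows below to swap with -> zero pivot in column 3 (A is singular).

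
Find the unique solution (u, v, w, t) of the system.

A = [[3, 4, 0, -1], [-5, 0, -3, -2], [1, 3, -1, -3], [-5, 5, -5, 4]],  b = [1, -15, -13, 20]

(-2, 3, 5, 5)

Forward elimination on [A|b]:
R2 <- R2 - (-5/3)*R1:  [     0   20/3     -3  -11/3  -40/3 ]
R3 <- R3 - (1/3)*R1:  [     0    5/3     -1   -8/3  -40/3 ]
R4 <- R4 - (-5/3)*R1:  [    0  35/3    -5   7/3  65/3 ]
R3 <- R3 - (1/4)*R2:  [    0     0  -1/4  -7/4   -10 ]
R4 <- R4 - (7/4)*R2:  [    0     0   1/4  35/4    45 ]
R4 <- R4 - (-1)*R3:  [  0   0   0   7  35 ]
Row echelon form:
[ 3     4     0     -1  |      1 ]
[ 0  20/3    -3  -11/3  |  -40/3 ]
[ 0     0  -1/4   -7/4  |    -10 ]
[ 0     0     0      7  |     35 ]
Back-substitution:
t = (35) / 7 = 5
w = (-10 - (-7/4)*(5)) / (-1/4) = 5
v = (-40/3 - (-3)*(5) - (-11/3)*(5)) / (20/3) = 3
u = (1 - (4)*(3) - (-1)*(5)) / 3 = -2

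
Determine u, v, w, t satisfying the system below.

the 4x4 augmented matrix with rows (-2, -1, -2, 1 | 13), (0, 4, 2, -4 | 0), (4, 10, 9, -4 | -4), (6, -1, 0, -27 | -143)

Forward elimination on [A|b]:
R3 <- R3 - (-2)*R1:  [  0   8   5  -2  22 ]
R4 <- R4 - (-3)*R1:  [    0    -4    -6   -24  -104 ]
R3 <- R3 - (2)*R2:  [  0   0   1   6  22 ]
R4 <- R4 - (-1)*R2:  [    0     0    -4   -28  -104 ]
R4 <- R4 - (-4)*R3:  [   0    0    0   -4  -16 ]
Row echelon form:
[ -2  -1  -2   1  |   13 ]
[  0   4   2  -4  |    0 ]
[  0   0   1   6  |   22 ]
[  0   0   0  -4  |  -16 ]
Back-substitution:
t = (-16) / -4 = 4
w = (22 - (6)*(4)) / 1 = -2
v = (0 - (2)*(-2) - (-4)*(4)) / 4 = 5
u = (13 - (-1)*(5) - (-2)*(-2) - (1)*(4)) / -2 = -5

(-5, 5, -2, 4)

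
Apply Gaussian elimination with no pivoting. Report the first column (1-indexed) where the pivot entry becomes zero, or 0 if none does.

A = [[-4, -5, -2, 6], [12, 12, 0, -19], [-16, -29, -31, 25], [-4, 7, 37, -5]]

first zero-pivot column = 0

Naive forward elimination:
R2 <- R2 - (-3)*R1:  [  0  -3  -6  -1 ]
R3 <- R3 - (4)*R1:  [   0   -9  -23    1 ]
R4 <- R4 - (1)*R1:  [   0   12   39  -11 ]
R3 <- R3 - (3)*R2:  [  0   0  -5   4 ]
R4 <- R4 - (-4)*R2:  [   0    0   15  -15 ]
R4 <- R4 - (-3)*R3:  [  0   0   0  -3 ]
All pivots nonzero; naive elimination completes without hitting a zero pivot.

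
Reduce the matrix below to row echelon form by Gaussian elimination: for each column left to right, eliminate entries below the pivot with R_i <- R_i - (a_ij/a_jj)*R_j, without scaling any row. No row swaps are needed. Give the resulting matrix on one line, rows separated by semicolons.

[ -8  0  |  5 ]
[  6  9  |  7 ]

Forward elimination:
R2 <- R2 - (-3/4)*R1:  [    0     9  43/4 ]
Row echelon form:
[ -8  0  |     5 ]
[  0  9  |  43/4 ]

REF = [-8 0 5; 0 9 43/4]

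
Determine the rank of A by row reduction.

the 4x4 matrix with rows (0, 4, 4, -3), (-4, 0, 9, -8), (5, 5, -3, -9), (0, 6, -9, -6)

Row reduction:
R1 <-> R2   (pivot in column 1 was zero)
[ -4  0   9  -8 ]
[  0  4   4  -3 ]
[  5  5  -3  -9 ]
[  0  6  -9  -6 ]
R3 <- R3 - (-5/4)*R1:  [    0     5  33/4   -19 ]
R3 <- R3 - (5/4)*R2:  [     0      0   13/4  -61/4 ]
R4 <- R4 - (3/2)*R2:  [    0     0   -15  -3/2 ]
R4 <- R4 - (-60/13)*R3:  [        0         0         0  -1869/26 ]
Row echelon form:
[ -4  0     9        -8 ]
[  0  4     4        -3 ]
[  0  0  13/4     -61/4 ]
[  0  0     0  -1869/26 ]
Nonzero rows / pivot columns: 4

rank(A) = 4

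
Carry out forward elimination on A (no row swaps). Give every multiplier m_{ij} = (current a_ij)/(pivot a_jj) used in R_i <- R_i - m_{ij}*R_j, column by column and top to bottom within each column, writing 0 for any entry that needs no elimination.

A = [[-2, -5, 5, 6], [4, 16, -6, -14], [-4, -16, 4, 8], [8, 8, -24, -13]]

multipliers: -2, 2, -4, -1, -2, -2

Forward elimination:
R2 <- R2 - (-2)*R1:  [  0   6   4  -2 ]
R3 <- R3 - (2)*R1:  [  0  -6  -6  -4 ]
R4 <- R4 - (-4)*R1:  [   0  -12   -4   11 ]
R3 <- R3 - (-1)*R2:  [  0   0  -2  -6 ]
R4 <- R4 - (-2)*R2:  [ 0  0  4  7 ]
R4 <- R4 - (-2)*R3:  [  0   0   0  -5 ]
Multipliers (in order of application): m_{21} = -2, m_{31} = 2, m_{41} = -4, m_{32} = -1, m_{42} = -2, m_{43} = -2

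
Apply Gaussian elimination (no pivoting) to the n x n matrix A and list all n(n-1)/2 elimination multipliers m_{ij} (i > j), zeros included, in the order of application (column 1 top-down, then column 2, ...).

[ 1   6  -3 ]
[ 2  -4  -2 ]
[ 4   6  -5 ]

multipliers: 2, 4, 9/8

Forward elimination:
R2 <- R2 - (2)*R1:  [   0  -16    4 ]
R3 <- R3 - (4)*R1:  [   0  -18    7 ]
R3 <- R3 - (9/8)*R2:  [   0    0  5/2 ]
Multipliers (in order of application): m_{21} = 2, m_{31} = 4, m_{32} = 9/8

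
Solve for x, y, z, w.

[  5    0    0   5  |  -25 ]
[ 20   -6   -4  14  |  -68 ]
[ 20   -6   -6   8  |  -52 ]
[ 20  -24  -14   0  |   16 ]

(-3, -2, -2, -2)

Forward elimination on [A|b]:
R2 <- R2 - (4)*R1:  [  0  -6  -4  -6  32 ]
R3 <- R3 - (4)*R1:  [   0   -6   -6  -12   48 ]
R4 <- R4 - (4)*R1:  [   0  -24  -14  -20  116 ]
R3 <- R3 - (1)*R2:  [  0   0  -2  -6  16 ]
R4 <- R4 - (4)*R2:  [   0    0    2    4  -12 ]
R4 <- R4 - (-1)*R3:  [  0   0   0  -2   4 ]
Row echelon form:
[ 5   0   0   5  |  -25 ]
[ 0  -6  -4  -6  |   32 ]
[ 0   0  -2  -6  |   16 ]
[ 0   0   0  -2  |    4 ]
Back-substitution:
w = (4) / -2 = -2
z = (16 - (-6)*(-2)) / -2 = -2
y = (32 - (-4)*(-2) - (-6)*(-2)) / -6 = -2
x = (-25 - (5)*(-2)) / 5 = -3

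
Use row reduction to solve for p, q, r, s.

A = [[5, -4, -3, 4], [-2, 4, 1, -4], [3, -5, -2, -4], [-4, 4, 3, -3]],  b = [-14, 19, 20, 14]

Forward elimination on [A|b]:
R2 <- R2 - (-2/5)*R1:  [     0   12/5   -1/5  -12/5   67/5 ]
R3 <- R3 - (3/5)*R1:  [     0  -13/5   -1/5  -32/5  142/5 ]
R4 <- R4 - (-4/5)*R1:  [    0   4/5   3/5   1/5  14/5 ]
R3 <- R3 - (-13/12)*R2:  [      0       0   -5/12      -9  515/12 ]
R4 <- R4 - (1/3)*R2:  [    0     0   2/3     1  -5/3 ]
R4 <- R4 - (-8/5)*R3:  [     0      0      0  -67/5     67 ]
Row echelon form:
[ 5    -4     -3      4  |     -14 ]
[ 0  12/5   -1/5  -12/5  |    67/5 ]
[ 0     0  -5/12     -9  |  515/12 ]
[ 0     0      0  -67/5  |      67 ]
Back-substitution:
s = (67) / (-67/5) = -5
r = (515/12 - (-9)*(-5)) / (-5/12) = 5
q = (67/5 - (-1/5)*(5) - (-12/5)*(-5)) / (12/5) = 1
p = (-14 - (-4)*(1) - (-3)*(5) - (4)*(-5)) / 5 = 5

(5, 1, 5, -5)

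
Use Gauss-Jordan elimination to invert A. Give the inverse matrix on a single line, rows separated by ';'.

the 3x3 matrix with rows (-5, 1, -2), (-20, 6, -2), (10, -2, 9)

inverse = [-1 1/10 -1/5; -16/5 1/2 -3/5; 2/5 0 1/5]

Gauss-Jordan on [A | I]:
R1 <- (1/-5)*R1:  [    1  -1/5   2/5  |  -1/5     0     0 ]
R2 <- R2 - (-20)*R1:  [  0   2   6  |  -4   1   0 ]
R3 <- R3 - (10)*R1:  [ 0  0  5  |  2  0  1 ]
R2 <- (1/2)*R2:  [   0    1    3  |   -2  1/2    0 ]
R1 <- R1 - (-1/5)*R2:  [    1     0     1  |  -3/5  1/10     0 ]
R3 <- (1/5)*R3:  [   0    0    1  |  2/5    0  1/5 ]
R1 <- R1 - (1)*R3:  [    1     0     0  |    -1  1/10  -1/5 ]
R2 <- R2 - (3)*R3:  [     0      1      0  |  -16/5    1/2   -3/5 ]
Right block of [I | A^{-1}] is the inverse:
[    -1  1/10  -1/5 ]
[ -16/5   1/2  -3/5 ]
[   2/5     0   1/5 ]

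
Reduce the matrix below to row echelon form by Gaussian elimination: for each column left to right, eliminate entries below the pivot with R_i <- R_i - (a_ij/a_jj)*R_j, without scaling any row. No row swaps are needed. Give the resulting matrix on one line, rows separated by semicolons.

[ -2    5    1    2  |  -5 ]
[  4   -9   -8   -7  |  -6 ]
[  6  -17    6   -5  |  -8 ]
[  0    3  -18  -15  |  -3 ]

Forward elimination:
R2 <- R2 - (-2)*R1:  [   0    1   -6   -3  -16 ]
R3 <- R3 - (-3)*R1:  [   0   -2    9    1  -23 ]
R3 <- R3 - (-2)*R2:  [   0    0   -3   -5  -55 ]
R4 <- R4 - (3)*R2:  [  0   0   0  -6  45 ]
Row echelon form:
[ -2  5   1   2  |   -5 ]
[  0  1  -6  -3  |  -16 ]
[  0  0  -3  -5  |  -55 ]
[  0  0   0  -6  |   45 ]

REF = [-2 5 1 2 -5; 0 1 -6 -3 -16; 0 0 -3 -5 -55; 0 0 0 -6 45]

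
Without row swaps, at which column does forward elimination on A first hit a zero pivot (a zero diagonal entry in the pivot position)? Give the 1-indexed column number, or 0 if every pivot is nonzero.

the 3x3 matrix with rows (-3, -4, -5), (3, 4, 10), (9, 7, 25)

Naive forward elimination:
R2 <- R2 - (-1)*R1:  [ 0  0  5 ]
R3 <- R3 - (-3)*R1:  [  0  -5  10 ]
Matrix at this point:
[ -3  -4  -5 ]
[  0   0   5 ]
[  0  -5  10 ]
Pivot entry (2,2) is zero but row 3 has -5 in column 2 -> naive elimination stops; a row interchange (e.g. R2 <-> R3) would be required here.

first zero-pivot column = 2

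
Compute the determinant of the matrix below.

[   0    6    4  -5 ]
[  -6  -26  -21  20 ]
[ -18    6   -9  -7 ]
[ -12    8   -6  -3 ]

det(A) = -72

Forward elimination:
R1 <-> R2   (pivot in column 1 was zero)
[  -6  -26  -21  20 ]
[   0    6    4  -5 ]
[ -18    6   -9  -7 ]
[ -12    8   -6  -3 ]
R3 <- R3 - (3)*R1:  [   0   84   54  -67 ]
R4 <- R4 - (2)*R1:  [   0   60   36  -43 ]
R3 <- R3 - (14)*R2:  [  0   0  -2   3 ]
R4 <- R4 - (10)*R2:  [  0   0  -4   7 ]
R4 <- R4 - (2)*R3:  [ 0  0  0  1 ]
Upper-triangular form:
[ -6  -26  -21  20 ]
[  0    6    4  -5 ]
[  0    0   -2   3 ]
[  0    0    0   1 ]
det(A) = (-1)^1 * (-6) * (6) * (-2) * (1) = -72  (1 row swap -> sign -1)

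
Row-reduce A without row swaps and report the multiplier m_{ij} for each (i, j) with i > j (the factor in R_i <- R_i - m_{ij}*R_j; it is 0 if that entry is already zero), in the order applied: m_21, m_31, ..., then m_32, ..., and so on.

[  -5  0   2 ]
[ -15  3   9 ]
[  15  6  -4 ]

Forward elimination:
R2 <- R2 - (3)*R1:  [ 0  3  3 ]
R3 <- R3 - (-3)*R1:  [ 0  6  2 ]
R3 <- R3 - (2)*R2:  [  0   0  -4 ]
Multipliers (in order of application): m_{21} = 3, m_{31} = -3, m_{32} = 2

multipliers: 3, -3, 2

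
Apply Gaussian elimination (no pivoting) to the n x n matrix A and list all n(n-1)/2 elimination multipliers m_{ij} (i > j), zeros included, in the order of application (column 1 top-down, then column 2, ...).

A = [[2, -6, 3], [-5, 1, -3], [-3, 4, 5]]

multipliers: -5/2, -3/2, 5/14

Forward elimination:
R2 <- R2 - (-5/2)*R1:  [   0  -14  9/2 ]
R3 <- R3 - (-3/2)*R1:  [    0    -5  19/2 ]
R3 <- R3 - (5/14)*R2:  [      0       0  221/28 ]
Multipliers (in order of application): m_{21} = -5/2, m_{31} = -3/2, m_{32} = 5/14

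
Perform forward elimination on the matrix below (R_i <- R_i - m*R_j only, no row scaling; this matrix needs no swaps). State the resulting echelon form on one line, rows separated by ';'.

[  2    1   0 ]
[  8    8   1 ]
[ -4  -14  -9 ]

Forward elimination:
R2 <- R2 - (4)*R1:  [ 0  4  1 ]
R3 <- R3 - (-2)*R1:  [   0  -12   -9 ]
R3 <- R3 - (-3)*R2:  [  0   0  -6 ]
Row echelon form:
[ 2  1   0 ]
[ 0  4   1 ]
[ 0  0  -6 ]

REF = [2 1 0; 0 4 1; 0 0 -6]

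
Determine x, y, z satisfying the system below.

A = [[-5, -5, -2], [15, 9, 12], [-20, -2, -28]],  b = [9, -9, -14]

Forward elimination on [A|b]:
R2 <- R2 - (-3)*R1:  [  0  -6   6  18 ]
R3 <- R3 - (4)*R1:  [   0   18  -20  -50 ]
R3 <- R3 - (-3)*R2:  [  0   0  -2   4 ]
Row echelon form:
[ -5  -5  -2  |   9 ]
[  0  -6   6  |  18 ]
[  0   0  -2  |   4 ]
Back-substitution:
z = (4) / -2 = -2
y = (18 - (6)*(-2)) / -6 = -5
x = (9 - (-5)*(-5) - (-2)*(-2)) / -5 = 4

(4, -5, -2)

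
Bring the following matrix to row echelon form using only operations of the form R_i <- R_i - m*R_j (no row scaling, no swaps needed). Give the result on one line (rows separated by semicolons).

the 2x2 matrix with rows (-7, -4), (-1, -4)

REF = [-7 -4; 0 -24/7]

Forward elimination:
R2 <- R2 - (1/7)*R1:  [     0  -24/7 ]
Row echelon form:
[ -7     -4 ]
[  0  -24/7 ]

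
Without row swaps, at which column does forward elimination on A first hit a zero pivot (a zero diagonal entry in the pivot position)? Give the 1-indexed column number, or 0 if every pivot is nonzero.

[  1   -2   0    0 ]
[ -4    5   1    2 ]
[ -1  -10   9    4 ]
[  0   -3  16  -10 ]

Naive forward elimination:
R2 <- R2 - (-4)*R1:  [  0  -3   1   2 ]
R3 <- R3 - (-1)*R1:  [   0  -12    9    4 ]
R3 <- R3 - (4)*R2:  [  0   0   5  -4 ]
R4 <- R4 - (1)*R2:  [   0    0   15  -12 ]
R4 <- R4 - (3)*R3:  [ 0  0  0  0 ]
Matrix at this point:
[ 1  -2  0   0 ]
[ 0  -3  1   2 ]
[ 0   0  5  -4 ]
[ 0   0  0   0 ]
Pivot entry (4,4) in the last row is zero and there are no rows below to swap with -> zero pivot in column 4 (A is singular).

first zero-pivot column = 4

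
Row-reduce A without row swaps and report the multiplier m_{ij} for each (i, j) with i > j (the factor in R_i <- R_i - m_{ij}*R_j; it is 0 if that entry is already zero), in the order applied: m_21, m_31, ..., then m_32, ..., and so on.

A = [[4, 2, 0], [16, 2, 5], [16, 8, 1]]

multipliers: 4, 4, 0

Forward elimination:
R2 <- R2 - (4)*R1:  [  0  -6   5 ]
R3 <- R3 - (4)*R1:  [ 0  0  1 ]
R3: entry in column 2 is already 0 -> m_{32} = 0 (no row operation needed)
Multipliers (in order of application): m_{21} = 4, m_{31} = 4, m_{32} = 0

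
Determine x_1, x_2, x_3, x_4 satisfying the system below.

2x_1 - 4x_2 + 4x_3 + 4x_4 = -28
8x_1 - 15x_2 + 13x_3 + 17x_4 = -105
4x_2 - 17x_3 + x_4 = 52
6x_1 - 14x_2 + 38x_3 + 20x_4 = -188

Forward elimination on [A|b]:
R2 <- R2 - (4)*R1:  [  0   1  -3   1   7 ]
R4 <- R4 - (3)*R1:  [    0    -2    26     8  -104 ]
R3 <- R3 - (4)*R2:  [  0   0  -5  -3  24 ]
R4 <- R4 - (-2)*R2:  [   0    0   20   10  -90 ]
R4 <- R4 - (-4)*R3:  [  0   0   0  -2   6 ]
Row echelon form:
[ 2  -4   4   4  |  -28 ]
[ 0   1  -3   1  |    7 ]
[ 0   0  -5  -3  |   24 ]
[ 0   0   0  -2  |    6 ]
Back-substitution:
x_4 = (6) / -2 = -3
x_3 = (24 - (-3)*(-3)) / -5 = -3
x_2 = (7 - (-3)*(-3) - (1)*(-3)) / 1 = 1
x_1 = (-28 - (-4)*(1) - (4)*(-3) - (4)*(-3)) / 2 = 0

(0, 1, -3, -3)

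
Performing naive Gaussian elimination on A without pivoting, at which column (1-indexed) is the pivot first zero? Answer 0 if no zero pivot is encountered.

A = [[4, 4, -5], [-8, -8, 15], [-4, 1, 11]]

Naive forward elimination:
R2 <- R2 - (-2)*R1:  [ 0  0  5 ]
R3 <- R3 - (-1)*R1:  [ 0  5  6 ]
Matrix at this point:
[ 4  4  -5 ]
[ 0  0   5 ]
[ 0  5   6 ]
Pivot entry (2,2) is zero but row 3 has 5 in column 2 -> naive elimination stops; a row interchange (e.g. R2 <-> R3) would be required here.

first zero-pivot column = 2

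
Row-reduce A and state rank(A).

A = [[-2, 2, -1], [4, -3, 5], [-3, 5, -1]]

Row reduction:
R2 <- R2 - (-2)*R1:  [ 0  1  3 ]
R3 <- R3 - (3/2)*R1:  [   0    2  1/2 ]
R3 <- R3 - (2)*R2:  [     0      0  -11/2 ]
Row echelon form:
[ -2  2     -1 ]
[  0  1      3 ]
[  0  0  -11/2 ]
Nonzero rows / pivot columns: 3

rank(A) = 3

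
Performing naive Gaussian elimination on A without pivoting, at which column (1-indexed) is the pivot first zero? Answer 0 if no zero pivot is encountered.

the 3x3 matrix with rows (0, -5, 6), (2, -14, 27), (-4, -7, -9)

first zero-pivot column = 1

Naive forward elimination:
Pivot entry (1,1) is zero but row 2 has 2 in column 1 -> naive elimination stops; a row interchange (e.g. R1 <-> R2) would be required here.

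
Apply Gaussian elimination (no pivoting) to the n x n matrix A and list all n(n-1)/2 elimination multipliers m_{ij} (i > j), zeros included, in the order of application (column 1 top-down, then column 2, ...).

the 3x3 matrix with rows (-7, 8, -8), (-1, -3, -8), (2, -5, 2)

multipliers: 1/7, -2/7, 19/29

Forward elimination:
R2 <- R2 - (1/7)*R1:  [     0  -29/7  -48/7 ]
R3 <- R3 - (-2/7)*R1:  [     0  -19/7   -2/7 ]
R3 <- R3 - (19/29)*R2:  [      0       0  122/29 ]
Multipliers (in order of application): m_{21} = 1/7, m_{31} = -2/7, m_{32} = 19/29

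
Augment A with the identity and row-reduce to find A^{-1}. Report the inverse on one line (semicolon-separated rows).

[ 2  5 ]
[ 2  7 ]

Gauss-Jordan on [A | I]:
R1 <- (1/2)*R1:  [   1  5/2  |  1/2    0 ]
R2 <- R2 - (2)*R1:  [  0   2  |  -1   1 ]
R2 <- (1/2)*R2:  [    0     1  |  -1/2   1/2 ]
R1 <- R1 - (5/2)*R2:  [    1     0  |   7/4  -5/4 ]
Right block of [I | A^{-1}] is the inverse:
[  7/4  -5/4 ]
[ -1/2   1/2 ]

inverse = [7/4 -5/4; -1/2 1/2]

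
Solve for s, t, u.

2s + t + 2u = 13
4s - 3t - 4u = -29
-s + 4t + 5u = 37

(0, 3, 5)

Forward elimination on [A|b]:
R2 <- R2 - (2)*R1:  [   0   -5   -8  -55 ]
R3 <- R3 - (-1/2)*R1:  [    0   9/2     6  87/2 ]
R3 <- R3 - (-9/10)*R2:  [    0     0  -6/5    -6 ]
Row echelon form:
[ 2   1     2  |   13 ]
[ 0  -5    -8  |  -55 ]
[ 0   0  -6/5  |   -6 ]
Back-substitution:
u = (-6) / (-6/5) = 5
t = (-55 - (-8)*(5)) / -5 = 3
s = (13 - (1)*(3) - (2)*(5)) / 2 = 0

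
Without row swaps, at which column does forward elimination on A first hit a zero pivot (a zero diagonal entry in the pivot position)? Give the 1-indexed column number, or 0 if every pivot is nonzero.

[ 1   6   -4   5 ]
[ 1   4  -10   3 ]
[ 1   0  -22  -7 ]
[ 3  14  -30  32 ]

Naive forward elimination:
R2 <- R2 - (1)*R1:  [  0  -2  -6  -2 ]
R3 <- R3 - (1)*R1:  [   0   -6  -18  -12 ]
R4 <- R4 - (3)*R1:  [   0   -4  -18   17 ]
R3 <- R3 - (3)*R2:  [  0   0   0  -6 ]
R4 <- R4 - (2)*R2:  [  0   0  -6  21 ]
Matrix at this point:
[ 1   6  -4   5 ]
[ 0  -2  -6  -2 ]
[ 0   0   0  -6 ]
[ 0   0  -6  21 ]
Pivot entry (3,3) is zero but row 4 has -6 in column 3 -> naive elimination stops; a row interchange (e.g. R3 <-> R4) would be required here.

first zero-pivot column = 3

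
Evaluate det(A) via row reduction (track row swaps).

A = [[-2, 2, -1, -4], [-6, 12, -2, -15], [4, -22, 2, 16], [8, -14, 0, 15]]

Forward elimination:
R2 <- R2 - (3)*R1:  [  0   6   1  -3 ]
R3 <- R3 - (-2)*R1:  [   0  -18    0    8 ]
R4 <- R4 - (-4)*R1:  [  0  -6  -4  -1 ]
R3 <- R3 - (-3)*R2:  [  0   0   3  -1 ]
R4 <- R4 - (-1)*R2:  [  0   0  -3  -4 ]
R4 <- R4 - (-1)*R3:  [  0   0   0  -5 ]
Upper-triangular form:
[ -2  2  -1  -4 ]
[  0  6   1  -3 ]
[  0  0   3  -1 ]
[  0  0   0  -5 ]
det(A) = (-1)^0 * (-2) * (6) * (3) * (-5) = 180  (0 row swaps -> sign +1)

det(A) = 180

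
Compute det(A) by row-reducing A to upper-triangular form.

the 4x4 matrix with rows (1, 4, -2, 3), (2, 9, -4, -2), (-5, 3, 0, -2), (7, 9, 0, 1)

det(A) = -1038

Forward elimination:
R2 <- R2 - (2)*R1:  [  0   1   0  -8 ]
R3 <- R3 - (-5)*R1:  [   0   23  -10   13 ]
R4 <- R4 - (7)*R1:  [   0  -19   14  -20 ]
R3 <- R3 - (23)*R2:  [   0    0  -10  197 ]
R4 <- R4 - (-19)*R2:  [    0     0    14  -172 ]
R4 <- R4 - (-7/5)*R3:  [     0      0      0  519/5 ]
Upper-triangular form:
[ 1  4   -2      3 ]
[ 0  1    0     -8 ]
[ 0  0  -10    197 ]
[ 0  0    0  519/5 ]
det(A) = (-1)^0 * (1) * (1) * (-10) * (519/5) = -1038  (0 row swaps -> sign +1)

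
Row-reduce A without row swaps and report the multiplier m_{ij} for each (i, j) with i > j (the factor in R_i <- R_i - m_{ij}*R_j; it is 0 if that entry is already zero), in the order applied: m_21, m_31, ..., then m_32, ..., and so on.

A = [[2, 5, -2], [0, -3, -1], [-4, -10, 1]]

multipliers: 0, -2, 0

Forward elimination:
R2: entry in column 1 is already 0 -> m_{21} = 0 (no row operation needed)
R3 <- R3 - (-2)*R1:  [  0   0  -3 ]
R3: entry in column 2 is already 0 -> m_{32} = 0 (no row operation needed)
Multipliers (in order of application): m_{21} = 0, m_{31} = -2, m_{32} = 0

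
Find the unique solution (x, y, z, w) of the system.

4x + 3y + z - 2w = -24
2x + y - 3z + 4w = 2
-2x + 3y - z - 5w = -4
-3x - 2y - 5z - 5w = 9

Forward elimination on [A|b]:
R2 <- R2 - (1/2)*R1:  [    0  -1/2  -7/2     5    14 ]
R3 <- R3 - (-1/2)*R1:  [    0   9/2  -1/2    -6   -16 ]
R4 <- R4 - (-3/4)*R1:  [     0    1/4  -17/4  -13/2     -9 ]
R3 <- R3 - (-9)*R2:  [   0    0  -32   39  110 ]
R4 <- R4 - (-1/2)*R2:  [  0   0  -6  -4  -2 ]
R4 <- R4 - (3/16)*R3:  [       0        0        0  -181/16   -181/8 ]
Row echelon form:
[ 4     3     1       -2  |     -24 ]
[ 0  -1/2  -7/2        5  |      14 ]
[ 0     0   -32       39  |     110 ]
[ 0     0     0  -181/16  |  -181/8 ]
Back-substitution:
w = (-181/8) / (-181/16) = 2
z = (110 - (39)*(2)) / -32 = -1
y = (14 - (-7/2)*(-1) - (5)*(2)) / (-1/2) = -1
x = (-24 - (3)*(-1) - (1)*(-1) - (-2)*(2)) / 4 = -4

(-4, -1, -1, 2)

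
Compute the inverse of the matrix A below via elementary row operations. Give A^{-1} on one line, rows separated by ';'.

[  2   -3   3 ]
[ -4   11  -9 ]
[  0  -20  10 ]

Gauss-Jordan on [A | I]:
R1 <- (1/2)*R1:  [    1  -3/2   3/2  |   1/2     0     0 ]
R2 <- R2 - (-4)*R1:  [  0   5  -3  |   2   1   0 ]
R2 <- (1/5)*R2:  [    0     1  -3/5  |   2/5   1/5     0 ]
R1 <- R1 - (-3/2)*R2:  [     1      0    3/5  |  11/10   3/10      0 ]
R3 <- R3 - (-20)*R2:  [  0   0  -2  |   8   4   1 ]
R3 <- (1/-2)*R3:  [    0     0     1  |    -4    -2  -1/2 ]
R1 <- R1 - (3/5)*R3:  [    1     0     0  |   7/2   3/2  3/10 ]
R2 <- R2 - (-3/5)*R3:  [     0      1      0  |     -2     -1  -3/10 ]
Right block of [I | A^{-1}] is the inverse:
[ 7/2  3/2   3/10 ]
[  -2   -1  -3/10 ]
[  -4   -2   -1/2 ]

inverse = [7/2 3/2 3/10; -2 -1 -3/10; -4 -2 -1/2]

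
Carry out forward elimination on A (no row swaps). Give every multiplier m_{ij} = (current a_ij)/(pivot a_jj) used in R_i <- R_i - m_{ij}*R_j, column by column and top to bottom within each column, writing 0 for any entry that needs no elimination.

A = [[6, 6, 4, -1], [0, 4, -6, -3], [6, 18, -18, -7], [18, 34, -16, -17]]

multipliers: 0, 1, 3, 3, 4, 1

Forward elimination:
R2: entry in column 1 is already 0 -> m_{21} = 0 (no row operation needed)
R3 <- R3 - (1)*R1:  [   0   12  -22   -6 ]
R4 <- R4 - (3)*R1:  [   0   16  -28  -14 ]
R3 <- R3 - (3)*R2:  [  0   0  -4   3 ]
R4 <- R4 - (4)*R2:  [  0   0  -4  -2 ]
R4 <- R4 - (1)*R3:  [  0   0   0  -5 ]
Multipliers (in order of application): m_{21} = 0, m_{31} = 1, m_{41} = 3, m_{32} = 3, m_{42} = 4, m_{43} = 1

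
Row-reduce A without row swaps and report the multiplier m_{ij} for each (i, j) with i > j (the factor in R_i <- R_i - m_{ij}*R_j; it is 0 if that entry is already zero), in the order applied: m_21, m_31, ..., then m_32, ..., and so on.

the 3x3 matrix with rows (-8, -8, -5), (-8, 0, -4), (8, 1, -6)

Forward elimination:
R2 <- R2 - (1)*R1:  [ 0  8  1 ]
R3 <- R3 - (-1)*R1:  [   0   -7  -11 ]
R3 <- R3 - (-7/8)*R2:  [     0      0  -81/8 ]
Multipliers (in order of application): m_{21} = 1, m_{31} = -1, m_{32} = -7/8

multipliers: 1, -1, -7/8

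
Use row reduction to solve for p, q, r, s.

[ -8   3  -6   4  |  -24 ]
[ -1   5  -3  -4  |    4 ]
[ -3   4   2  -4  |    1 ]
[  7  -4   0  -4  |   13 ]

Forward elimination on [A|b]:
R2 <- R2 - (1/8)*R1:  [    0  37/8  -9/4  -9/2     7 ]
R3 <- R3 - (3/8)*R1:  [     0   23/8   17/4  -11/2     10 ]
R4 <- R4 - (-7/8)*R1:  [     0  -11/8  -21/4   -1/2     -8 ]
R3 <- R3 - (23/37)*R2:  [       0        0   209/37  -100/37   209/37 ]
R4 <- R4 - (-11/37)*R2:  [       0        0  -219/37   -68/37  -219/37 ]
R4 <- R4 - (-219/209)*R3:  [        0         0         0  -976/209         0 ]
Row echelon form:
[ -8     3      -6         4  |     -24 ]
[  0  37/8    -9/4      -9/2  |       7 ]
[  0     0  209/37   -100/37  |  209/37 ]
[  0     0       0  -976/209  |       0 ]
Back-substitution:
s = (0) / (-976/209) = 0
r = (209/37 - (-100/37)*(0)) / (209/37) = 1
q = (7 - (-9/4)*(1) - (-9/2)*(0)) / (37/8) = 2
p = (-24 - (3)*(2) - (-6)*(1) - (4)*(0)) / -8 = 3

(3, 2, 1, 0)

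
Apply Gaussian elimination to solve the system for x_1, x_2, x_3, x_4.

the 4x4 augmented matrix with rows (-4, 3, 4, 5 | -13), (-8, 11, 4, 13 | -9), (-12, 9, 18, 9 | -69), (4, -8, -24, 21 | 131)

Forward elimination on [A|b]:
R2 <- R2 - (2)*R1:  [  0   5  -4   3  17 ]
R3 <- R3 - (3)*R1:  [   0    0    6   -6  -30 ]
R4 <- R4 - (-1)*R1:  [   0   -5  -20   26  118 ]
R4 <- R4 - (-1)*R2:  [   0    0  -24   29  135 ]
R4 <- R4 - (-4)*R3:  [  0   0   0   5  15 ]
Row echelon form:
[ -4  3   4   5  |  -13 ]
[  0  5  -4   3  |   17 ]
[  0  0   6  -6  |  -30 ]
[  0  0   0   5  |   15 ]
Back-substitution:
x_4 = (15) / 5 = 3
x_3 = (-30 - (-6)*(3)) / 6 = -2
x_2 = (17 - (-4)*(-2) - (3)*(3)) / 5 = 0
x_1 = (-13 - (3)*(0) - (4)*(-2) - (5)*(3)) / -4 = 5

(5, 0, -2, 3)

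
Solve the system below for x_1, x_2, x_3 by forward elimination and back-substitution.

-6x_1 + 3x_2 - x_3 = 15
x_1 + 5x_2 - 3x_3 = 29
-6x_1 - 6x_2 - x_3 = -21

Forward elimination on [A|b]:
R2 <- R2 - (-1/6)*R1:  [     0   11/2  -19/6   63/2 ]
R3 <- R3 - (1)*R1:  [   0   -9    0  -36 ]
R3 <- R3 - (-18/11)*R2:  [      0       0  -57/11  171/11 ]
Row echelon form:
[ -6     3      -1  |      15 ]
[  0  11/2   -19/6  |    63/2 ]
[  0     0  -57/11  |  171/11 ]
Back-substitution:
x_3 = (171/11) / (-57/11) = -3
x_2 = (63/2 - (-19/6)*(-3)) / (11/2) = 4
x_1 = (15 - (3)*(4) - (-1)*(-3)) / -6 = 0

(0, 4, -3)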